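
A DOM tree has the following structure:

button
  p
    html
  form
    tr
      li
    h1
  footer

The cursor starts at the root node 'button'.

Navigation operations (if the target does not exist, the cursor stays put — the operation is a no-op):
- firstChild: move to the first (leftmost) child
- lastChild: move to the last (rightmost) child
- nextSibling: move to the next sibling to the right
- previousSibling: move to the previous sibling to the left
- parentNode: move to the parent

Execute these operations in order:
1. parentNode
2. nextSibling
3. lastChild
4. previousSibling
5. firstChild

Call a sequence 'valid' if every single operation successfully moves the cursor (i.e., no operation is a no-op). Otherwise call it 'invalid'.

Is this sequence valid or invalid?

Answer: invalid

Derivation:
After 1 (parentNode): button (no-op, stayed)
After 2 (nextSibling): button (no-op, stayed)
After 3 (lastChild): footer
After 4 (previousSibling): form
After 5 (firstChild): tr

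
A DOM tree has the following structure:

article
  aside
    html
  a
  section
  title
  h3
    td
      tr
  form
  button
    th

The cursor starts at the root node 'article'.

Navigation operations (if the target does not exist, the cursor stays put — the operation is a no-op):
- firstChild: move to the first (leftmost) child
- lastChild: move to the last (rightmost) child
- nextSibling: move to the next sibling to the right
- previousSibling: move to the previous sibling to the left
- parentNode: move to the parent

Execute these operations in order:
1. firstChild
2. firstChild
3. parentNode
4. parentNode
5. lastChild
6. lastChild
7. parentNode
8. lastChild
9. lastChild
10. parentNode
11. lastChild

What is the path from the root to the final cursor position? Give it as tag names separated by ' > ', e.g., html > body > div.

After 1 (firstChild): aside
After 2 (firstChild): html
After 3 (parentNode): aside
After 4 (parentNode): article
After 5 (lastChild): button
After 6 (lastChild): th
After 7 (parentNode): button
After 8 (lastChild): th
After 9 (lastChild): th (no-op, stayed)
After 10 (parentNode): button
After 11 (lastChild): th

Answer: article > button > th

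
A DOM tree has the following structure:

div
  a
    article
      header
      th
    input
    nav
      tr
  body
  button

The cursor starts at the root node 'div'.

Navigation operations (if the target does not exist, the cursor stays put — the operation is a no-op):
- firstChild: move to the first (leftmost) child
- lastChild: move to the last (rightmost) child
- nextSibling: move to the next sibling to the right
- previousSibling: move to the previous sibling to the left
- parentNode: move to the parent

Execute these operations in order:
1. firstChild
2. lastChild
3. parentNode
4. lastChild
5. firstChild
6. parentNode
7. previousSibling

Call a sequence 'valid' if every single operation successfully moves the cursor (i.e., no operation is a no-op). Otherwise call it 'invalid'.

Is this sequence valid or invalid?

Answer: valid

Derivation:
After 1 (firstChild): a
After 2 (lastChild): nav
After 3 (parentNode): a
After 4 (lastChild): nav
After 5 (firstChild): tr
After 6 (parentNode): nav
After 7 (previousSibling): input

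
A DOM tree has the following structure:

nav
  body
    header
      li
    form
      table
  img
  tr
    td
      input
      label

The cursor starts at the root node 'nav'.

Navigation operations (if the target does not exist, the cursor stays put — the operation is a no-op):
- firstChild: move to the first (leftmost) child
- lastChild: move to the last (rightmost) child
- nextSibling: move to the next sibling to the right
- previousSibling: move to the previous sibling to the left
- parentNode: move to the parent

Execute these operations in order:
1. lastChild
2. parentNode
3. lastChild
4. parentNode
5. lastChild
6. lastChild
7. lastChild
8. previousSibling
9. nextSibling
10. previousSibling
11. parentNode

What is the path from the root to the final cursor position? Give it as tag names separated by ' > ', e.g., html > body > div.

Answer: nav > tr > td

Derivation:
After 1 (lastChild): tr
After 2 (parentNode): nav
After 3 (lastChild): tr
After 4 (parentNode): nav
After 5 (lastChild): tr
After 6 (lastChild): td
After 7 (lastChild): label
After 8 (previousSibling): input
After 9 (nextSibling): label
After 10 (previousSibling): input
After 11 (parentNode): td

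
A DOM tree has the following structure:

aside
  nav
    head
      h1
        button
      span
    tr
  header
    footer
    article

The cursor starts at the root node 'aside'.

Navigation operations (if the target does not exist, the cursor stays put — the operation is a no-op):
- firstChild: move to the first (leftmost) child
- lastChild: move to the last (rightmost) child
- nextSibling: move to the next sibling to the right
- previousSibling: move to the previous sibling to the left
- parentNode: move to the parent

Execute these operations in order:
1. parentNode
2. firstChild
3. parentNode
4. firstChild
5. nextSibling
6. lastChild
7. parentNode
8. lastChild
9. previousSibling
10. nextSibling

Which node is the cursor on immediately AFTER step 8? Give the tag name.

After 1 (parentNode): aside (no-op, stayed)
After 2 (firstChild): nav
After 3 (parentNode): aside
After 4 (firstChild): nav
After 5 (nextSibling): header
After 6 (lastChild): article
After 7 (parentNode): header
After 8 (lastChild): article

Answer: article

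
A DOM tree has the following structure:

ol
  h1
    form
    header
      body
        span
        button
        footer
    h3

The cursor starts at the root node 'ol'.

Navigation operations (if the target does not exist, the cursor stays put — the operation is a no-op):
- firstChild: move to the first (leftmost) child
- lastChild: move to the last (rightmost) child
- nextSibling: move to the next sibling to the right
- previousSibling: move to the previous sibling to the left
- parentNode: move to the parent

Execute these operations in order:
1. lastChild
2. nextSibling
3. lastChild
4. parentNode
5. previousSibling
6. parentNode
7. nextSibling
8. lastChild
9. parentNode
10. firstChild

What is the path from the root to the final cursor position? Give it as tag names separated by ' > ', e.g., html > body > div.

After 1 (lastChild): h1
After 2 (nextSibling): h1 (no-op, stayed)
After 3 (lastChild): h3
After 4 (parentNode): h1
After 5 (previousSibling): h1 (no-op, stayed)
After 6 (parentNode): ol
After 7 (nextSibling): ol (no-op, stayed)
After 8 (lastChild): h1
After 9 (parentNode): ol
After 10 (firstChild): h1

Answer: ol > h1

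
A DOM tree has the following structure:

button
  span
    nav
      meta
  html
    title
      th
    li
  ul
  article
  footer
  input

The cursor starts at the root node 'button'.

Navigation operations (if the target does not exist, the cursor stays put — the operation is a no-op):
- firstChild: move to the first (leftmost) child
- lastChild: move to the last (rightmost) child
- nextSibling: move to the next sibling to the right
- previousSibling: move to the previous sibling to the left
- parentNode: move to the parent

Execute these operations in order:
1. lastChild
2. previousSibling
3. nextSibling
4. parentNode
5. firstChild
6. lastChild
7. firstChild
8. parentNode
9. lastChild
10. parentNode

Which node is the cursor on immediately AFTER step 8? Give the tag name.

Answer: nav

Derivation:
After 1 (lastChild): input
After 2 (previousSibling): footer
After 3 (nextSibling): input
After 4 (parentNode): button
After 5 (firstChild): span
After 6 (lastChild): nav
After 7 (firstChild): meta
After 8 (parentNode): nav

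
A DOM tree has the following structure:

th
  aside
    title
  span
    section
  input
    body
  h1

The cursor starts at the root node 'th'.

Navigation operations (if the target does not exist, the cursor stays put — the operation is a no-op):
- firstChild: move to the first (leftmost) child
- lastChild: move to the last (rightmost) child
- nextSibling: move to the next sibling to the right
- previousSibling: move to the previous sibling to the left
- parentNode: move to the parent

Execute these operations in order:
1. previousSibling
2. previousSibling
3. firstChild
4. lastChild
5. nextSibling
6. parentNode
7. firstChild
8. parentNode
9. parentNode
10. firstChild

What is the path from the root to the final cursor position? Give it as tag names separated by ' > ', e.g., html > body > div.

After 1 (previousSibling): th (no-op, stayed)
After 2 (previousSibling): th (no-op, stayed)
After 3 (firstChild): aside
After 4 (lastChild): title
After 5 (nextSibling): title (no-op, stayed)
After 6 (parentNode): aside
After 7 (firstChild): title
After 8 (parentNode): aside
After 9 (parentNode): th
After 10 (firstChild): aside

Answer: th > aside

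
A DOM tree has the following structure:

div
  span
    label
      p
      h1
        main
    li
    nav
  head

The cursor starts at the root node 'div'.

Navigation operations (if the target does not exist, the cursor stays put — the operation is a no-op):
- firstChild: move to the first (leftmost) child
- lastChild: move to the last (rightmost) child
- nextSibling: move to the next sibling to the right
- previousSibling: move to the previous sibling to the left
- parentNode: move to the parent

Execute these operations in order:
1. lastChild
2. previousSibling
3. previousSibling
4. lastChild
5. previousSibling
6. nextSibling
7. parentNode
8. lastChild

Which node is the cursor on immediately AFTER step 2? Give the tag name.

After 1 (lastChild): head
After 2 (previousSibling): span

Answer: span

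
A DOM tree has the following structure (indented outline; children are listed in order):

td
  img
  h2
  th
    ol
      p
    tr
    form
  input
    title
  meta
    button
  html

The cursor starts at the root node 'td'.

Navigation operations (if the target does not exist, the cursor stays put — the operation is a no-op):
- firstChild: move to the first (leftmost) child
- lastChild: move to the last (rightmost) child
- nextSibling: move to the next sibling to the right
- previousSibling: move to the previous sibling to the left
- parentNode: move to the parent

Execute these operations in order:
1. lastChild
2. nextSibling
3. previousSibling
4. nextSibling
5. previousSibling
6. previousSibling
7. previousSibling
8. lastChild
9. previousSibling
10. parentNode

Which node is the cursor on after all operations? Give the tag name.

After 1 (lastChild): html
After 2 (nextSibling): html (no-op, stayed)
After 3 (previousSibling): meta
After 4 (nextSibling): html
After 5 (previousSibling): meta
After 6 (previousSibling): input
After 7 (previousSibling): th
After 8 (lastChild): form
After 9 (previousSibling): tr
After 10 (parentNode): th

Answer: th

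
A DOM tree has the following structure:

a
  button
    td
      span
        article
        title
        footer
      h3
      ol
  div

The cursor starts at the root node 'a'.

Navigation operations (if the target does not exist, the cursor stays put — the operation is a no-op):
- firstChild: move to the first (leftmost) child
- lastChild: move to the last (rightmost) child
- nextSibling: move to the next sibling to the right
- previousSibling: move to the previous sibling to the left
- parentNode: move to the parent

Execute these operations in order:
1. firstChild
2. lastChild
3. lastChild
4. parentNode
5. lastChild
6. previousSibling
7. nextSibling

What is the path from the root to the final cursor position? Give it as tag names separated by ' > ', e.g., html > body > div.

After 1 (firstChild): button
After 2 (lastChild): td
After 3 (lastChild): ol
After 4 (parentNode): td
After 5 (lastChild): ol
After 6 (previousSibling): h3
After 7 (nextSibling): ol

Answer: a > button > td > ol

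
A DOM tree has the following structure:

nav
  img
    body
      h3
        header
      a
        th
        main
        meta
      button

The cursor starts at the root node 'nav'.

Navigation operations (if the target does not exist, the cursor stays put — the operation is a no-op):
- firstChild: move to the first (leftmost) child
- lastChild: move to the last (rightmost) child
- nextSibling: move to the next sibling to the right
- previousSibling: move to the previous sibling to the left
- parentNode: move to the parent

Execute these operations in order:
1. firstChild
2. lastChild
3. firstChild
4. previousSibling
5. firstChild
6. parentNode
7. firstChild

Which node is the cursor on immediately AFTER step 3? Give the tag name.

Answer: h3

Derivation:
After 1 (firstChild): img
After 2 (lastChild): body
After 3 (firstChild): h3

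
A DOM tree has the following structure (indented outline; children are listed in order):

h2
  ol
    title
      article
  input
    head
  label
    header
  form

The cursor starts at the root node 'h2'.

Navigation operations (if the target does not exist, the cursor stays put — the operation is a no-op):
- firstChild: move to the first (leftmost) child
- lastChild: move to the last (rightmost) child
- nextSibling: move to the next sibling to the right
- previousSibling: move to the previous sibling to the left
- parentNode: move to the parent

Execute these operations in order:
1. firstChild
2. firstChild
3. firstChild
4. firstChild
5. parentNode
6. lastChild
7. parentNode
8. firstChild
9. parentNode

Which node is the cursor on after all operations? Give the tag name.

After 1 (firstChild): ol
After 2 (firstChild): title
After 3 (firstChild): article
After 4 (firstChild): article (no-op, stayed)
After 5 (parentNode): title
After 6 (lastChild): article
After 7 (parentNode): title
After 8 (firstChild): article
After 9 (parentNode): title

Answer: title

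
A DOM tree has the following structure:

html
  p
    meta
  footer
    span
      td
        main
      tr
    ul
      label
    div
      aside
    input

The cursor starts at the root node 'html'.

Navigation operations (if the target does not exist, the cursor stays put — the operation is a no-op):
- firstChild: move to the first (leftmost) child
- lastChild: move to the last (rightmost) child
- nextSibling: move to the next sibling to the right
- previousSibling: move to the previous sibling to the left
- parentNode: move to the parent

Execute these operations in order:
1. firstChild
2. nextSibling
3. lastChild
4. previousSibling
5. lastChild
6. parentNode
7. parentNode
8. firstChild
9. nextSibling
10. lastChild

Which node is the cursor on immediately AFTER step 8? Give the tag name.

Answer: span

Derivation:
After 1 (firstChild): p
After 2 (nextSibling): footer
After 3 (lastChild): input
After 4 (previousSibling): div
After 5 (lastChild): aside
After 6 (parentNode): div
After 7 (parentNode): footer
After 8 (firstChild): span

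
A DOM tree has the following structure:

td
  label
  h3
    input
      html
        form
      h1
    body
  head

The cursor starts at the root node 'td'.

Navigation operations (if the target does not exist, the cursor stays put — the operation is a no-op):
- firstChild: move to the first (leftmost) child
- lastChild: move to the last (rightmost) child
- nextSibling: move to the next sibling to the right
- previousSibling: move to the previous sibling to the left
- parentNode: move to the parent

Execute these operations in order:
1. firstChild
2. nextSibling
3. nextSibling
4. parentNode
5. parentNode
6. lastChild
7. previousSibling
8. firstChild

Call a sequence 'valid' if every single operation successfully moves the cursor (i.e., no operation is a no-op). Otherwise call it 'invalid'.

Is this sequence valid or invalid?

Answer: invalid

Derivation:
After 1 (firstChild): label
After 2 (nextSibling): h3
After 3 (nextSibling): head
After 4 (parentNode): td
After 5 (parentNode): td (no-op, stayed)
After 6 (lastChild): head
After 7 (previousSibling): h3
After 8 (firstChild): input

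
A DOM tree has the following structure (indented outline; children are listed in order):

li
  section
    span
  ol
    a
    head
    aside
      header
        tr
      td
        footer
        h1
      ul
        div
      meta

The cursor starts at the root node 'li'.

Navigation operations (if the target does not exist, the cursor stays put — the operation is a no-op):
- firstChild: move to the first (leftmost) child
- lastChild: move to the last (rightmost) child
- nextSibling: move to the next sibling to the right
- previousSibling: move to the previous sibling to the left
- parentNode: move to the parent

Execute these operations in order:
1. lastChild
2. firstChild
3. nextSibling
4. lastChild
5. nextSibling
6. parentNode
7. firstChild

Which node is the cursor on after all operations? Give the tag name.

Answer: a

Derivation:
After 1 (lastChild): ol
After 2 (firstChild): a
After 3 (nextSibling): head
After 4 (lastChild): head (no-op, stayed)
After 5 (nextSibling): aside
After 6 (parentNode): ol
After 7 (firstChild): a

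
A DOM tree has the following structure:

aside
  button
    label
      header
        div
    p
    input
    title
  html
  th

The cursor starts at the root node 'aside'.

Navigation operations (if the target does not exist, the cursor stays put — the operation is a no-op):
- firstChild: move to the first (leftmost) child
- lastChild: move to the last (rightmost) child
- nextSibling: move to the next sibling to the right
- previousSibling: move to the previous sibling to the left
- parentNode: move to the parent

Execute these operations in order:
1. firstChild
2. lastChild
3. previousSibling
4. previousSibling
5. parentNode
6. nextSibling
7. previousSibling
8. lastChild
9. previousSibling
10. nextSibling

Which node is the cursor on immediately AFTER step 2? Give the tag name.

After 1 (firstChild): button
After 2 (lastChild): title

Answer: title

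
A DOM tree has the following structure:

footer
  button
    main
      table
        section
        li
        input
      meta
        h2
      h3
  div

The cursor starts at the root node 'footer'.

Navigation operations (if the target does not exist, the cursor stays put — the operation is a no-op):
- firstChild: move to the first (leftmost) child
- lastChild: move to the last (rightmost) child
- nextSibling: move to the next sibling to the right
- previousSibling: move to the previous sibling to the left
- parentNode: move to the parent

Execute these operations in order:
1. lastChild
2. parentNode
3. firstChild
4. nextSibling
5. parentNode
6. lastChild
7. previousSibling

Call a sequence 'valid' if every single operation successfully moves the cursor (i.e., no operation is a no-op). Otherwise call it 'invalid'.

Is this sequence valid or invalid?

Answer: valid

Derivation:
After 1 (lastChild): div
After 2 (parentNode): footer
After 3 (firstChild): button
After 4 (nextSibling): div
After 5 (parentNode): footer
After 6 (lastChild): div
After 7 (previousSibling): button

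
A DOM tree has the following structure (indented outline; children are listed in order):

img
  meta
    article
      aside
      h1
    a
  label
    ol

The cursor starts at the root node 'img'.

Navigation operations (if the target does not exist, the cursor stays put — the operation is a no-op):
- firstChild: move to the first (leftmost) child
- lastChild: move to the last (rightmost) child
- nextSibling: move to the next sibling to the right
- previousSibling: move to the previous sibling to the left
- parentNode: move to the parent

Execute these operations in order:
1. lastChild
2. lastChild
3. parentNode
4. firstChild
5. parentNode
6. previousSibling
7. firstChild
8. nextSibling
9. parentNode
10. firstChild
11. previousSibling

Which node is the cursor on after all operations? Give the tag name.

After 1 (lastChild): label
After 2 (lastChild): ol
After 3 (parentNode): label
After 4 (firstChild): ol
After 5 (parentNode): label
After 6 (previousSibling): meta
After 7 (firstChild): article
After 8 (nextSibling): a
After 9 (parentNode): meta
After 10 (firstChild): article
After 11 (previousSibling): article (no-op, stayed)

Answer: article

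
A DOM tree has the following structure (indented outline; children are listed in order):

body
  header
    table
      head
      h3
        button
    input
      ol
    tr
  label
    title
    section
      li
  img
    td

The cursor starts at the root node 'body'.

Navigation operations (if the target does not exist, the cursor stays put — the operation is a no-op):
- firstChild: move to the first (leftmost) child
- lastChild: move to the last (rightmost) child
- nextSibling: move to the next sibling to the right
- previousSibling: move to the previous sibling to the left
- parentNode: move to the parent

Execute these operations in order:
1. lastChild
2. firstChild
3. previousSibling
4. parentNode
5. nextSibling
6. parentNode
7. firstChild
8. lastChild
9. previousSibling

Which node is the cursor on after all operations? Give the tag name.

After 1 (lastChild): img
After 2 (firstChild): td
After 3 (previousSibling): td (no-op, stayed)
After 4 (parentNode): img
After 5 (nextSibling): img (no-op, stayed)
After 6 (parentNode): body
After 7 (firstChild): header
After 8 (lastChild): tr
After 9 (previousSibling): input

Answer: input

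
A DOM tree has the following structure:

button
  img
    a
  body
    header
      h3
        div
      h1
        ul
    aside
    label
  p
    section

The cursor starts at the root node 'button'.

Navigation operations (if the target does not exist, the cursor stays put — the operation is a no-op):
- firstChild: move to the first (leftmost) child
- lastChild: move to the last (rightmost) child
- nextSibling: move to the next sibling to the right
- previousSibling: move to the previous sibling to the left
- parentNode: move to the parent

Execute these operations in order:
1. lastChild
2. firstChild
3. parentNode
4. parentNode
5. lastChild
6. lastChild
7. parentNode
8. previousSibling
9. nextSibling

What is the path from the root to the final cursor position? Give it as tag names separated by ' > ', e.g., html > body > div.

Answer: button > p

Derivation:
After 1 (lastChild): p
After 2 (firstChild): section
After 3 (parentNode): p
After 4 (parentNode): button
After 5 (lastChild): p
After 6 (lastChild): section
After 7 (parentNode): p
After 8 (previousSibling): body
After 9 (nextSibling): p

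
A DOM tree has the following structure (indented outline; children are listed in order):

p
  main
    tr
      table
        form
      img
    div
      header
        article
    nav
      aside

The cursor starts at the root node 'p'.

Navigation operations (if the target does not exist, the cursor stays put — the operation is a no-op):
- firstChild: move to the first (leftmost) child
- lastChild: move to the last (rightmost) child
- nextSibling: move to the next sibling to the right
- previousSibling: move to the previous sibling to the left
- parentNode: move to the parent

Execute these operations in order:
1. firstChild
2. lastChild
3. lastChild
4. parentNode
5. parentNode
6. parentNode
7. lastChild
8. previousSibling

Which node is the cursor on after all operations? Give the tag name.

Answer: main

Derivation:
After 1 (firstChild): main
After 2 (lastChild): nav
After 3 (lastChild): aside
After 4 (parentNode): nav
After 5 (parentNode): main
After 6 (parentNode): p
After 7 (lastChild): main
After 8 (previousSibling): main (no-op, stayed)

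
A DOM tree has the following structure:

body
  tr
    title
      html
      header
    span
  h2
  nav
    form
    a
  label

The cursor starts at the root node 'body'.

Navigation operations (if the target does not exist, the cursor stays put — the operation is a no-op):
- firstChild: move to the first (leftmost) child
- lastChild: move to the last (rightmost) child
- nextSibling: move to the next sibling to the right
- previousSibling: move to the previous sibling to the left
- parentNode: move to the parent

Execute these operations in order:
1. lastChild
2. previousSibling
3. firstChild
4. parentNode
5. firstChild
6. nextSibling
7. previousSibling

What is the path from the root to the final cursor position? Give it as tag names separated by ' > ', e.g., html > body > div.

After 1 (lastChild): label
After 2 (previousSibling): nav
After 3 (firstChild): form
After 4 (parentNode): nav
After 5 (firstChild): form
After 6 (nextSibling): a
After 7 (previousSibling): form

Answer: body > nav > form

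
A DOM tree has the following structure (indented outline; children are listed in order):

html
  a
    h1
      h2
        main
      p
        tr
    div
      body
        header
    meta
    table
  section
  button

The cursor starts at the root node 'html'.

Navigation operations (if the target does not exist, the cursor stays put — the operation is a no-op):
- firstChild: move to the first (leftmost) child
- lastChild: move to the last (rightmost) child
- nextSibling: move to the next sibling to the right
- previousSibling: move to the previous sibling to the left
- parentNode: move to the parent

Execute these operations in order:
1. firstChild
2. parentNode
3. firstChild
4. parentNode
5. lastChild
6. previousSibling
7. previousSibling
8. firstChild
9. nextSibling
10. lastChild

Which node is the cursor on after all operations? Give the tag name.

Answer: body

Derivation:
After 1 (firstChild): a
After 2 (parentNode): html
After 3 (firstChild): a
After 4 (parentNode): html
After 5 (lastChild): button
After 6 (previousSibling): section
After 7 (previousSibling): a
After 8 (firstChild): h1
After 9 (nextSibling): div
After 10 (lastChild): body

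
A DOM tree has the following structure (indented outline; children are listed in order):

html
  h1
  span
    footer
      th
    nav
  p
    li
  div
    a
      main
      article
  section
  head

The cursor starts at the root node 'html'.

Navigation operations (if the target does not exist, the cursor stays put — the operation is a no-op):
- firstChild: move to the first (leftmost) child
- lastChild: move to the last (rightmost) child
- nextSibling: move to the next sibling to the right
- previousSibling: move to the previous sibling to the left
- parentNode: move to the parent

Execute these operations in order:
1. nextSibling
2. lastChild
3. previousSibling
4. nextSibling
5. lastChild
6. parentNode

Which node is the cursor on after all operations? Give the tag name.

After 1 (nextSibling): html (no-op, stayed)
After 2 (lastChild): head
After 3 (previousSibling): section
After 4 (nextSibling): head
After 5 (lastChild): head (no-op, stayed)
After 6 (parentNode): html

Answer: html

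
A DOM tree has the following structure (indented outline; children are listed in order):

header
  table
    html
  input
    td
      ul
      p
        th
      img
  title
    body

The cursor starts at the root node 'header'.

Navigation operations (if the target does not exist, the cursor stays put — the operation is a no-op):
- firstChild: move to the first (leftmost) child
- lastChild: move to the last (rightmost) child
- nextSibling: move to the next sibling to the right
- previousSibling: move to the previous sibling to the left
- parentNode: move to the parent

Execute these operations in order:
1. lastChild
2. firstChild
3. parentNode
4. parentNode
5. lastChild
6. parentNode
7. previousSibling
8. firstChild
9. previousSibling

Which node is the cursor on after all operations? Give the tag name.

After 1 (lastChild): title
After 2 (firstChild): body
After 3 (parentNode): title
After 4 (parentNode): header
After 5 (lastChild): title
After 6 (parentNode): header
After 7 (previousSibling): header (no-op, stayed)
After 8 (firstChild): table
After 9 (previousSibling): table (no-op, stayed)

Answer: table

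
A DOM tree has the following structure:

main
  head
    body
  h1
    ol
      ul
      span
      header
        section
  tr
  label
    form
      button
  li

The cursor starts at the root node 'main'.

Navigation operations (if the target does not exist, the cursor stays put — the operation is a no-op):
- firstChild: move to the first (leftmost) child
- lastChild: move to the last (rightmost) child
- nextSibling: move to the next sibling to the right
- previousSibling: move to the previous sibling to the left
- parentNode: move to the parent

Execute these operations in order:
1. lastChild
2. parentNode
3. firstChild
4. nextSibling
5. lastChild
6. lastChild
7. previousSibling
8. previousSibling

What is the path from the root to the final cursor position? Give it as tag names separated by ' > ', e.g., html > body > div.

Answer: main > h1 > ol > ul

Derivation:
After 1 (lastChild): li
After 2 (parentNode): main
After 3 (firstChild): head
After 4 (nextSibling): h1
After 5 (lastChild): ol
After 6 (lastChild): header
After 7 (previousSibling): span
After 8 (previousSibling): ul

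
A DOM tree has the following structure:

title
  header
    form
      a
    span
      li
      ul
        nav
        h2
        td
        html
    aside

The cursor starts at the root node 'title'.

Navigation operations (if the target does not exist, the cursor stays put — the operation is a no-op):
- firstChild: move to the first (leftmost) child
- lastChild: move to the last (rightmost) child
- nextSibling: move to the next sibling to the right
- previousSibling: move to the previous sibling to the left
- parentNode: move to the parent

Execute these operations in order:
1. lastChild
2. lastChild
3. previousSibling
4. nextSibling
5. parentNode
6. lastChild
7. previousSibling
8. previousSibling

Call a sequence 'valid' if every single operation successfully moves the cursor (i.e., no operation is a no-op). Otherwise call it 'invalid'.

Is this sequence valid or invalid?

After 1 (lastChild): header
After 2 (lastChild): aside
After 3 (previousSibling): span
After 4 (nextSibling): aside
After 5 (parentNode): header
After 6 (lastChild): aside
After 7 (previousSibling): span
After 8 (previousSibling): form

Answer: valid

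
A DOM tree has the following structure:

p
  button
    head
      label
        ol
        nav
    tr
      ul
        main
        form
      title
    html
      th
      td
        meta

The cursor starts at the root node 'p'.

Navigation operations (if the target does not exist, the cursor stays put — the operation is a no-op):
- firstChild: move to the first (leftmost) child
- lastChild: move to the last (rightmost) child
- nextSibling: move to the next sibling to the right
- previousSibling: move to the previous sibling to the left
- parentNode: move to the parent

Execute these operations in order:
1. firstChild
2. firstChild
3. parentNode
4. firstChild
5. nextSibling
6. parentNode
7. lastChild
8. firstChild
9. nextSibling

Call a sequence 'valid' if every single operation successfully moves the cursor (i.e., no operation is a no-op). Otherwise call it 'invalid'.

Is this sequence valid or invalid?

Answer: valid

Derivation:
After 1 (firstChild): button
After 2 (firstChild): head
After 3 (parentNode): button
After 4 (firstChild): head
After 5 (nextSibling): tr
After 6 (parentNode): button
After 7 (lastChild): html
After 8 (firstChild): th
After 9 (nextSibling): td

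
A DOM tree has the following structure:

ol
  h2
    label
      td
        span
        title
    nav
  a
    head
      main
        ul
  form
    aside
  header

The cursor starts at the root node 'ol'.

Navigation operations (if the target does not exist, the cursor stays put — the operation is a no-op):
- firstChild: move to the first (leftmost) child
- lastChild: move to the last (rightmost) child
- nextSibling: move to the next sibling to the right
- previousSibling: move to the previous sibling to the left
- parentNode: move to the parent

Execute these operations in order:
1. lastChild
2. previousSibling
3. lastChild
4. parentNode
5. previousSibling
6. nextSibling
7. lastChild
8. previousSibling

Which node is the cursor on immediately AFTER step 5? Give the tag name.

After 1 (lastChild): header
After 2 (previousSibling): form
After 3 (lastChild): aside
After 4 (parentNode): form
After 5 (previousSibling): a

Answer: a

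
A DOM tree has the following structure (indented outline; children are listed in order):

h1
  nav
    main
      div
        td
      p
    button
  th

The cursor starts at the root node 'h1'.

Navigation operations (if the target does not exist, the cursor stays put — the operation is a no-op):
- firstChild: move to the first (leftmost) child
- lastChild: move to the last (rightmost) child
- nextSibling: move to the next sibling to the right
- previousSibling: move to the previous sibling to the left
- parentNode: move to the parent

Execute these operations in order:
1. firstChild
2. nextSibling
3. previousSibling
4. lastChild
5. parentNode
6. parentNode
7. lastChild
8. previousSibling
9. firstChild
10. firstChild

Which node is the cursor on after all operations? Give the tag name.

Answer: div

Derivation:
After 1 (firstChild): nav
After 2 (nextSibling): th
After 3 (previousSibling): nav
After 4 (lastChild): button
After 5 (parentNode): nav
After 6 (parentNode): h1
After 7 (lastChild): th
After 8 (previousSibling): nav
After 9 (firstChild): main
After 10 (firstChild): div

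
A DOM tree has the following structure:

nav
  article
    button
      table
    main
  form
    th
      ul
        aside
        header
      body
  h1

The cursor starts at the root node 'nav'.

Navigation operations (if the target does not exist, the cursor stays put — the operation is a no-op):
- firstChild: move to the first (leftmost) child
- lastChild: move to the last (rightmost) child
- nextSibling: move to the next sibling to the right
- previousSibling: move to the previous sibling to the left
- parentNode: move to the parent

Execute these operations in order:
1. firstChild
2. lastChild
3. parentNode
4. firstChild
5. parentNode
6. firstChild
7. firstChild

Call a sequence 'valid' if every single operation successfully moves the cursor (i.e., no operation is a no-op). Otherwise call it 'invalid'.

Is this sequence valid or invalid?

Answer: valid

Derivation:
After 1 (firstChild): article
After 2 (lastChild): main
After 3 (parentNode): article
After 4 (firstChild): button
After 5 (parentNode): article
After 6 (firstChild): button
After 7 (firstChild): table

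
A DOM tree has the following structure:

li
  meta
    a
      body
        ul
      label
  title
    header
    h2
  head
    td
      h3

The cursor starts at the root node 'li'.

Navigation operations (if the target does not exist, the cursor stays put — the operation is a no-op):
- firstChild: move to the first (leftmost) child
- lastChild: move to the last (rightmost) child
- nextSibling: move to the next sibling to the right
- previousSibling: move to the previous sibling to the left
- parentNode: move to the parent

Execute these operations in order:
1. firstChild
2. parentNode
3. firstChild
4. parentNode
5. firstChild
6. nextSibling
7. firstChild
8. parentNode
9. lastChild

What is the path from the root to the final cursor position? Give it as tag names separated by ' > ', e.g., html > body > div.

Answer: li > title > h2

Derivation:
After 1 (firstChild): meta
After 2 (parentNode): li
After 3 (firstChild): meta
After 4 (parentNode): li
After 5 (firstChild): meta
After 6 (nextSibling): title
After 7 (firstChild): header
After 8 (parentNode): title
After 9 (lastChild): h2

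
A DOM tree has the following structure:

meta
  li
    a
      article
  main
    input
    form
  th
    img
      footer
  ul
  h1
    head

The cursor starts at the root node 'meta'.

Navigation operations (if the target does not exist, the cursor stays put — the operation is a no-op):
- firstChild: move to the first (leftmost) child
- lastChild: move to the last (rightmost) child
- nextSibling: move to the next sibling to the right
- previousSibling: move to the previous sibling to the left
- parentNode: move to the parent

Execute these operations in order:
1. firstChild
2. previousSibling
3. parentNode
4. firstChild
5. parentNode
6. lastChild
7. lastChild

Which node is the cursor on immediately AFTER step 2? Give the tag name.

After 1 (firstChild): li
After 2 (previousSibling): li (no-op, stayed)

Answer: li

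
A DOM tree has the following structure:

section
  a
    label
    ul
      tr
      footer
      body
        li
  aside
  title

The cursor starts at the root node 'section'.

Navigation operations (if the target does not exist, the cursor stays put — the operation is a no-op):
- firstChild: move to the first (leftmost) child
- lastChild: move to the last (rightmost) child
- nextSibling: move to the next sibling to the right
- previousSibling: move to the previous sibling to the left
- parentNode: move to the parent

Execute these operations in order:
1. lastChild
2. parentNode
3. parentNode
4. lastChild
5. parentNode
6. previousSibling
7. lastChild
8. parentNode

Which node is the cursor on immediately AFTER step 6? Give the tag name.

Answer: section

Derivation:
After 1 (lastChild): title
After 2 (parentNode): section
After 3 (parentNode): section (no-op, stayed)
After 4 (lastChild): title
After 5 (parentNode): section
After 6 (previousSibling): section (no-op, stayed)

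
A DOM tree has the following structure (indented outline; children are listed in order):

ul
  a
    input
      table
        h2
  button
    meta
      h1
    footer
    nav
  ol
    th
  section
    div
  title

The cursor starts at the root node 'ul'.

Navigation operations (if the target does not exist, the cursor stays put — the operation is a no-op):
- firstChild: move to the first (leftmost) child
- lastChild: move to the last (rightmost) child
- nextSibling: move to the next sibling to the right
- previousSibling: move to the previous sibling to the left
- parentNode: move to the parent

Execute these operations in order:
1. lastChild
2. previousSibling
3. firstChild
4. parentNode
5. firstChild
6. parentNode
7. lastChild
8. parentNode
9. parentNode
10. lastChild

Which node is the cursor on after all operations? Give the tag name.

Answer: title

Derivation:
After 1 (lastChild): title
After 2 (previousSibling): section
After 3 (firstChild): div
After 4 (parentNode): section
After 5 (firstChild): div
After 6 (parentNode): section
After 7 (lastChild): div
After 8 (parentNode): section
After 9 (parentNode): ul
After 10 (lastChild): title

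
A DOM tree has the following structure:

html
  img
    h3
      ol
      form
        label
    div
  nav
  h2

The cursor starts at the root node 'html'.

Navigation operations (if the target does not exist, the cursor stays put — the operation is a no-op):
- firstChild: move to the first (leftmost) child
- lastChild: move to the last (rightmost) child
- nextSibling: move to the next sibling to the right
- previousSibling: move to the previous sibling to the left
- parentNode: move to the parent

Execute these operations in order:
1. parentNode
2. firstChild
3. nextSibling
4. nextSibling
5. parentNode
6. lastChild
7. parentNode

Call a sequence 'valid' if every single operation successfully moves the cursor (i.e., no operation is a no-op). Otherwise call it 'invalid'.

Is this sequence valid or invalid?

After 1 (parentNode): html (no-op, stayed)
After 2 (firstChild): img
After 3 (nextSibling): nav
After 4 (nextSibling): h2
After 5 (parentNode): html
After 6 (lastChild): h2
After 7 (parentNode): html

Answer: invalid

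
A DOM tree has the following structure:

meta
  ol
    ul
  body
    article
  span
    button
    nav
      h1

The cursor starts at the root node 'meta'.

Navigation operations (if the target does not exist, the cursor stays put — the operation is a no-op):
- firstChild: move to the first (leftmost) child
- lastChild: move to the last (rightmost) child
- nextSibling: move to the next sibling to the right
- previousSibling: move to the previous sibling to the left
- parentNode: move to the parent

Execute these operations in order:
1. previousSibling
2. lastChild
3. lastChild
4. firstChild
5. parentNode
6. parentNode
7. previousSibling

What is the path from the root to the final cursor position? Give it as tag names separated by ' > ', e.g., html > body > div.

Answer: meta > body

Derivation:
After 1 (previousSibling): meta (no-op, stayed)
After 2 (lastChild): span
After 3 (lastChild): nav
After 4 (firstChild): h1
After 5 (parentNode): nav
After 6 (parentNode): span
After 7 (previousSibling): body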